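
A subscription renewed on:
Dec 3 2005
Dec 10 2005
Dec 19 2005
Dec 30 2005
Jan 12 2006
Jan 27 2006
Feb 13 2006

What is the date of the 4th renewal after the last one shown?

Intervals are 7, 9, 11, 13, 15, 17 days — an arithmetic progression with common difference 2.
Next gap: 19 days. Feb 13 2006 + 19 days = Mar 4 2006.
Next gap: 21 days. Mar 4 2006 + 21 days = Mar 25 2006.
Next gap: 23 days. Mar 25 2006 + 23 days = Apr 17 2006.
Next gap: 25 days. Apr 17 2006 + 25 days = May 12 2006.

May 12 2006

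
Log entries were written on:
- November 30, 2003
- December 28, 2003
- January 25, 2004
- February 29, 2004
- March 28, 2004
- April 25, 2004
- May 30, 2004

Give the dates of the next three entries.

All Sundays; the gaps (28, 28, 35, 28, 28, 35) vary with month length.
This is the last Sunday of each month.
Last Sunday of June 2004: June 27, 2004.
Last Sunday of July 2004: July 25, 2004.
Last Sunday of August 2004: August 29, 2004.

June 27, 2004; July 25, 2004; August 29, 2004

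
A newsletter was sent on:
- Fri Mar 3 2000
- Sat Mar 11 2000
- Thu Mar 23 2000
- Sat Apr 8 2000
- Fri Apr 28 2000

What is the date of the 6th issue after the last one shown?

The spacing grows by 4 each time: 8, 12, 16, 20 days.
Next gap: 24 days. Fri Apr 28 2000 + 24 days = Mon May 22 2000.
Next gap: 28 days. Mon May 22 2000 + 28 days = Mon Jun 19 2000.
Next gap: 32 days. Mon Jun 19 2000 + 32 days = Fri Jul 21 2000.
Next gap: 36 days. Fri Jul 21 2000 + 36 days = Sat Aug 26 2000.
Next gap: 40 days. Sat Aug 26 2000 + 40 days = Thu Oct 5 2000.
Next gap: 44 days. Thu Oct 5 2000 + 44 days = Sat Nov 18 2000.

Sat Nov 18 2000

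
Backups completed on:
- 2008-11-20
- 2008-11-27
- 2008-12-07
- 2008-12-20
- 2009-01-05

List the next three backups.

2009-01-24, 2009-02-15, 2009-03-12

Gaps: 7, 10, 13, 16 days — each gap is 3 larger than the previous one.
Next gap: 19 days. 2009-01-05 + 19 days = 2009-01-24.
Next gap: 22 days. 2009-01-24 + 22 days = 2009-02-15.
Next gap: 25 days. 2009-02-15 + 25 days = 2009-03-12.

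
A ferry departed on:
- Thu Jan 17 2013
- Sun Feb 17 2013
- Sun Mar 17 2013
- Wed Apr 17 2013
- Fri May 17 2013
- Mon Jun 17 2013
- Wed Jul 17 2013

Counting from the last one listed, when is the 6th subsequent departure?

Fri Jan 17 2014

The day-of-month is always 17 (31, 28, 31, 30, 31, 30 days between events).
So this recurs on the 17th of each month.
August 2013: Sat Aug 17 2013.
September 2013: Tue Sep 17 2013.
October 2013: Thu Oct 17 2013.
Next: November 2013 → Sun Nov 17 2013.
Next: December 2013 → Tue Dec 17 2013.
January 2014: Fri Jan 17 2014.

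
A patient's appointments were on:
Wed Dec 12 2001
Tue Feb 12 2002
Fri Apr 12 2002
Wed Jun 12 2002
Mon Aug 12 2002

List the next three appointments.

Sat Oct 12 2002, Thu Dec 12 2002, Wed Feb 12 2003

The day-of-month is always 12 (62, 59, 61, 61 days between events).
So this recurs on the 12th of every 2 months.
Next: October 2002 → Sat Oct 12 2002.
December 2002: Thu Dec 12 2002.
February 2003: Wed Feb 12 2003.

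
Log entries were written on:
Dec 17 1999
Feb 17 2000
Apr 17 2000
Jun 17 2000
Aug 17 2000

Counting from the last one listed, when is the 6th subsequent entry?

The day-of-month is always 17 (62, 60, 61, 61 days between events).
So this recurs on the 17th of every 2 months.
October 2000: Oct 17 2000.
December 2000: Dec 17 2000.
February 2001: Feb 17 2001.
Next: April 2001 → Apr 17 2001.
Next: June 2001 → Jun 17 2001.
Next: August 2001 → Aug 17 2001.

Aug 17 2001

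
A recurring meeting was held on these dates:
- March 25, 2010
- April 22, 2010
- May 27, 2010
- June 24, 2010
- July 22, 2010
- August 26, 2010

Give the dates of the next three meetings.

Gaps: 28, 35, 28, 28, 35 days — a mix of 28 and 35. Every date is a Thursday.
Each is the 4th Thursday of its month.
September 2010 — 4th Thursday is September 23, 2010.
4th Thursday of October 2010: October 28, 2010.
November 2010 — 4th Thursday is November 25, 2010.

September 23, 2010; October 28, 2010; November 25, 2010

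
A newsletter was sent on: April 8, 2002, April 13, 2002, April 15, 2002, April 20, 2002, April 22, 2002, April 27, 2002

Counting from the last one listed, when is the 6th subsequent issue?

May 18, 2002

Gaps: 5, 2, 5, 2, 5 days — not constant, but cyclic with period 2.
The events fall on every Monday and Saturday.
Next Monday: April 29, 2002.
The following Saturday is May 4, 2002.
Next Monday: May 6, 2002.
Next Saturday: May 11, 2002.
The following Monday is May 13, 2002.
Next Saturday: May 18, 2002.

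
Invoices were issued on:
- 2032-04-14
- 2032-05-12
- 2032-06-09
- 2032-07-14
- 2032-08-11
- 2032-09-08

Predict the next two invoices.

Gaps: 28, 28, 35, 28, 28 days — a mix of 28 and 35. Every date is a Wednesday.
Each is the 2nd Wednesday of its month.
2nd Wednesday of October 2032: 2032-10-13.
2nd Wednesday of November 2032: 2032-11-10.

2032-10-13, 2032-11-10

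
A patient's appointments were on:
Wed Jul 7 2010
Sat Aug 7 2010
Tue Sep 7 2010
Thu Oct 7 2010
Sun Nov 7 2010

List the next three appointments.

Each date is the 7th; the gaps (31, 31, 30, 31) track the month lengths.
The rule is the 7th of each month.
Next: December 2010 → Tue Dec 7 2010.
Next: January 2011 → Fri Jan 7 2011.
February 2011: Mon Feb 7 2011.

Tue Dec 7 2010, Fri Jan 7 2011, Mon Feb 7 2011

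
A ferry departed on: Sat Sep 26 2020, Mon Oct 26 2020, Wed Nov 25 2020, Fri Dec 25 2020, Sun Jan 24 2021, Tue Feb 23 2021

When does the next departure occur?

Every event comes 30 days after the last (30, 30, 30, 30, 30).
Tue Feb 23 2021 + 30 days = Thu Mar 25 2021.

Thu Mar 25 2021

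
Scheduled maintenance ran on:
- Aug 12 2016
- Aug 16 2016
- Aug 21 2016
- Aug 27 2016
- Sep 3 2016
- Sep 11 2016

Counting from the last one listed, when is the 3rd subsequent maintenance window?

Intervals are 4, 5, 6, 7, 8 days — an arithmetic progression with common difference 1.
Next gap: 9 days. Sep 11 2016 + 9 days = Sep 20 2016.
Next gap: 10 days. Sep 20 2016 + 10 days = Sep 30 2016.
Next gap: 11 days. Sep 30 2016 + 11 days = Oct 11 2016.

Oct 11 2016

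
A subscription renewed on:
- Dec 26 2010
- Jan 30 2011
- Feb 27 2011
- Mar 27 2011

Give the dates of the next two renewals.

Apr 24 2011, May 29 2011

All Sundays; the gaps (35, 28, 28) vary with month length.
This is the last Sunday of each month.
April 2011 ends with Sunday Apr 24 2011.
May 2011 ends with Sunday May 29 2011.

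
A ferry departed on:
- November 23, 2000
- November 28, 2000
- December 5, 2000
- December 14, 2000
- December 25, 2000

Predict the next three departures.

January 7, 2001; January 22, 2001; February 8, 2001

Gaps: 5, 7, 9, 11 days — each gap is 2 larger than the previous one.
Next gap: 13 days. December 25, 2000 + 13 days = January 7, 2001.
Next gap: 15 days. January 7, 2001 + 15 days = January 22, 2001.
Next gap: 17 days. January 22, 2001 + 17 days = February 8, 2001.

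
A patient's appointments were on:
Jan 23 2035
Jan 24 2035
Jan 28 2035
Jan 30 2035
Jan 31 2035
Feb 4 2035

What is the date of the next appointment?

The gap pattern 1, 4, 2, 1, 4 repeats every 3 events.
These are the Tuesdays, Wednesdays and Sundays of each week.
Next Tuesday: Feb 6 2035.

Feb 6 2035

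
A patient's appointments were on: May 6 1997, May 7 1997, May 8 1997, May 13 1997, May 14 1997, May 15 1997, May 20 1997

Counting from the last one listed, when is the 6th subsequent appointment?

Every event lands on a Tuesday or Wednesday or Thursday (gaps cycle 1, 1, 5, 1, 1, 5).
So the schedule is: every Tuesday, Wednesday and Thursday.
The following Wednesday is May 21 1997.
Next Thursday: May 22 1997.
Next Tuesday: May 27 1997.
Next Wednesday: May 28 1997.
Next Thursday: May 29 1997.
Next Tuesday: Jun 3 1997.

Jun 3 1997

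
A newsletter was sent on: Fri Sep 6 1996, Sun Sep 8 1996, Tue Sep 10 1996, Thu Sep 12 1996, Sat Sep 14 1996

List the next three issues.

Mon Sep 16 1996, Wed Sep 18 1996, Fri Sep 20 1996

Gaps between consecutive events: 2, 2, 2, 2 days — a constant 2-day interval.
Sat Sep 14 1996 + 2 days = Mon Sep 16 1996.
Mon Sep 16 1996 + 2 days = Wed Sep 18 1996.
Wed Sep 18 1996 + 2 days = Fri Sep 20 1996.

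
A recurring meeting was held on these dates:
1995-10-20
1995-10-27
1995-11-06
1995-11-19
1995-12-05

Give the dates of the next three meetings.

1995-12-24, 1996-01-15, 1996-02-09

The spacing grows by 3 each time: 7, 10, 13, 16 days.
Next gap: 19 days. 1995-12-05 + 19 days = 1995-12-24.
Next gap: 22 days. 1995-12-24 + 22 days = 1996-01-15.
Next gap: 25 days. 1996-01-15 + 25 days = 1996-02-09.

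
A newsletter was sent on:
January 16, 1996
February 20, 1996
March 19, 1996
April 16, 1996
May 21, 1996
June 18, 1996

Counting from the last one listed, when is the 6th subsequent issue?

December 17, 1996

All dates are Tuesdays, 35, 28, 28, 35, 28 days apart.
Specifically, the 3rd Tuesday of each month.
3rd Tuesday of July 1996: July 16, 1996.
August 1996 — 3rd Tuesday is August 20, 1996.
September 1996 — 3rd Tuesday is September 17, 1996.
October 1996 — 3rd Tuesday is October 15, 1996.
November 1996 — 3rd Tuesday is November 19, 1996.
December 1996 — 3rd Tuesday is December 17, 1996.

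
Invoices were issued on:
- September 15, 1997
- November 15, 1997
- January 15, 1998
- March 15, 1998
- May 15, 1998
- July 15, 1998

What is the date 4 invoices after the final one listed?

March 15, 1999

The day-of-month is always 15 (61, 61, 59, 61, 61 days between events).
So this recurs on the 15th of every 2 months.
Next: September 1998 → September 15, 1998.
November 1998: November 15, 1998.
January 1999: January 15, 1999.
March 1999: March 15, 1999.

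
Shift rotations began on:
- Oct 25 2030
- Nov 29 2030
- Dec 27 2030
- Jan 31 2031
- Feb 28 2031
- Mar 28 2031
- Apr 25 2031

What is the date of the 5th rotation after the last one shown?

Sep 26 2031

These are Fridays with 35, 28, 35, 28, 28, 28-day gaps.
Each is the final Friday of its month — Nov 29 2030 is past the 28th, so '4th Friday' doesn't fit.
Last Friday of May 2031: May 30 2031.
June 2031 ends with Friday Jun 27 2031.
Last Friday of July 2031: Jul 25 2031.
Last Friday of August 2031: Aug 29 2031.
Last Friday of September 2031: Sep 26 2031.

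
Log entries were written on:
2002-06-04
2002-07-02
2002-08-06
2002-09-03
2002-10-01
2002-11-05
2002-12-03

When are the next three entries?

2003-01-07, 2003-02-04, 2003-03-04

These are Tuesdays at 28- or 35-day spacing (28, 35, 28, 28, 35, 28).
The pattern: 1st Tuesday of the month.
January 2003 — 1st Tuesday is 2003-01-07.
1st Tuesday of February 2003: 2003-02-04.
1st Tuesday of March 2003: 2003-03-04.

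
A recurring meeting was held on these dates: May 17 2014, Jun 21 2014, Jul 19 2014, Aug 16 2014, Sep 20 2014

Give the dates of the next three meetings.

Oct 18 2014, Nov 15 2014, Dec 20 2014

Gaps: 35, 28, 28, 35 days — a mix of 28 and 35. Every date is a Saturday.
Each is the 3rd Saturday of its month.
3rd Saturday of October 2014: Oct 18 2014.
3rd Saturday of November 2014: Nov 15 2014.
December 2014 — 3rd Saturday is Dec 20 2014.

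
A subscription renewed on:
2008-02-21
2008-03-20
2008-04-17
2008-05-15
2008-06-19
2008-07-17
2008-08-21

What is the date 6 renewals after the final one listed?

All dates are Thursdays, 28, 28, 28, 35, 28, 35 days apart.
Specifically, the 3rd Thursday of each month.
3rd Thursday of September 2008: 2008-09-18.
3rd Thursday of October 2008: 2008-10-16.
3rd Thursday of November 2008: 2008-11-20.
3rd Thursday of December 2008: 2008-12-18.
January 2009 — 3rd Thursday is 2009-01-15.
3rd Thursday of February 2009: 2009-02-19.

2009-02-19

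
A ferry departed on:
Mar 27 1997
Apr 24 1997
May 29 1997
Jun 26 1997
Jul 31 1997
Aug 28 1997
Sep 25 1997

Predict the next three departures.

Oct 30 1997, Nov 27 1997, Dec 25 1997

These are Thursdays with 28, 35, 28, 35, 28, 28-day gaps.
Each is the final Thursday of its month — May 29 1997 is past the 28th, so '4th Thursday' doesn't fit.
October 1997 ends with Thursday Oct 30 1997.
Last Thursday of November 1997: Nov 27 1997.
Last Thursday of December 1997: Dec 25 1997.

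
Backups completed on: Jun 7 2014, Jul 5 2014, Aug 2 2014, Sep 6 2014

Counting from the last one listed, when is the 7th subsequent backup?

Gaps: 28, 28, 35 days — a mix of 28 and 35. Every date is a Saturday.
Each is the 1st Saturday of its month.
1st Saturday of October 2014: Oct 4 2014.
November 2014 — 1st Saturday is Nov 1 2014.
1st Saturday of December 2014: Dec 6 2014.
1st Saturday of January 2015: Jan 3 2015.
1st Saturday of February 2015: Feb 7 2015.
1st Saturday of March 2015: Mar 7 2015.
1st Saturday of April 2015: Apr 4 2015.

Apr 4 2015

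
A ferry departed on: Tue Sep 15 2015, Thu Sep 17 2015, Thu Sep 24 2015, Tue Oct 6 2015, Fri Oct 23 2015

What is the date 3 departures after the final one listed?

Tue Jan 12 2016

The spacing grows by 5 each time: 2, 7, 12, 17 days.
Next gap: 22 days. Fri Oct 23 2015 + 22 days = Sat Nov 14 2015.
Next gap: 27 days. Sat Nov 14 2015 + 27 days = Fri Dec 11 2015.
Next gap: 32 days. Fri Dec 11 2015 + 32 days = Tue Jan 12 2016.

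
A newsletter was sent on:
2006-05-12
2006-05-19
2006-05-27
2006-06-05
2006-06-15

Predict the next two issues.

Intervals are 7, 8, 9, 10 days — an arithmetic progression with common difference 1.
Next gap: 11 days. 2006-06-15 + 11 days = 2006-06-26.
Next gap: 12 days. 2006-06-26 + 12 days = 2006-07-08.

2006-06-26, 2006-07-08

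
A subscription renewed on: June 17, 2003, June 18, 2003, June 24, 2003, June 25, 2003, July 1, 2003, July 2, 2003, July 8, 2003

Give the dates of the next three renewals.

Gaps: 1, 6, 1, 6, 1, 6 days — not constant, but cyclic with period 2.
The events fall on every Tuesday and Wednesday.
The following Wednesday is July 9, 2003.
The following Tuesday is July 15, 2003.
Next Wednesday: July 16, 2003.

July 9, 2003; July 15, 2003; July 16, 2003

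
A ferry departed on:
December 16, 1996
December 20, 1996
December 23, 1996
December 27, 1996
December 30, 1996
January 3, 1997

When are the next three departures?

January 6, 1997; January 10, 1997; January 13, 1997

The gap pattern 4, 3, 4, 3, 4 repeats every 2 events.
These are the Mondays and Fridays of each week.
The following Monday is January 6, 1997.
The following Friday is January 10, 1997.
Next Monday: January 13, 1997.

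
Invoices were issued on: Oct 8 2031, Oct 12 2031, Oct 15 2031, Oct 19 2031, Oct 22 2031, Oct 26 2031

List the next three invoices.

Oct 29 2031, Nov 2 2031, Nov 5 2031

The gap pattern 4, 3, 4, 3, 4 repeats every 2 events.
These are the Wednesdays and Sundays of each week.
Next Wednesday: Oct 29 2031.
The following Sunday is Nov 2 2031.
Next Wednesday: Nov 5 2031.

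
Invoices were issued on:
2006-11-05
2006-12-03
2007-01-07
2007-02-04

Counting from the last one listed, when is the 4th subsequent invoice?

All dates are Sundays, 28, 35, 28 days apart.
Specifically, the 1st Sunday of each month.
1st Sunday of March 2007: 2007-03-04.
April 2007 — 1st Sunday is 2007-04-01.
1st Sunday of May 2007: 2007-05-06.
June 2007 — 1st Sunday is 2007-06-03.

2007-06-03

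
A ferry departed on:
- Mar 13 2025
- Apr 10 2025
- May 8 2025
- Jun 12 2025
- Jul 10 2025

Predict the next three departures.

All dates are Thursdays, 28, 28, 35, 28 days apart.
Specifically, the 2nd Thursday of each month.
August 2025 — 2nd Thursday is Aug 14 2025.
September 2025 — 2nd Thursday is Sep 11 2025.
October 2025 — 2nd Thursday is Oct 9 2025.

Aug 14 2025, Sep 11 2025, Oct 9 2025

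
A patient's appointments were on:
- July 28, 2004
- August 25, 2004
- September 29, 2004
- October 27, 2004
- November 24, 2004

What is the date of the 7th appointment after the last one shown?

June 29, 2005

These are Wednesdays with 28, 35, 28, 28-day gaps.
Each is the final Wednesday of its month — September 29, 2004 is past the 28th, so '4th Wednesday' doesn't fit.
Last Wednesday of December 2004: December 29, 2004.
January 2005 ends with Wednesday January 26, 2005.
Last Wednesday of February 2005: February 23, 2005.
March 2005 ends with Wednesday March 30, 2005.
Last Wednesday of April 2005: April 27, 2005.
Last Wednesday of May 2005: May 25, 2005.
Last Wednesday of June 2005: June 29, 2005.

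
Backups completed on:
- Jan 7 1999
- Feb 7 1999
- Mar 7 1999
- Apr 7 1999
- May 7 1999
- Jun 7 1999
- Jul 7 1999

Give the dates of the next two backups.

Gaps: 31, 28, 31, 30, 31, 30 days — not constant. Every event is on the 7th of the month.
Pattern: the 7th of each month.
August 1999: Aug 7 1999.
Next: September 1999 → Sep 7 1999.

Aug 7 1999, Sep 7 1999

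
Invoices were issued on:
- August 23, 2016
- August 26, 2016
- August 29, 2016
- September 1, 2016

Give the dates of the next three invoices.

Gaps between consecutive events: 3, 3, 3 days — a constant 3-day interval.
September 1, 2016 + 3 days = September 4, 2016.
September 4, 2016 + 3 days = September 7, 2016.
September 7, 2016 + 3 days = September 10, 2016.

September 4, 2016; September 7, 2016; September 10, 2016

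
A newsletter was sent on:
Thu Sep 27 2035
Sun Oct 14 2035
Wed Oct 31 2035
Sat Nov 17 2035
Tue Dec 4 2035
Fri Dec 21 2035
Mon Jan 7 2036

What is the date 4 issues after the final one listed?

Sat Mar 15 2036

Gaps between consecutive events: 17, 17, 17, 17, 17, 17 days — a constant 17-day interval.
Mon Jan 7 2036 + 17 days = Thu Jan 24 2036.
Thu Jan 24 2036 + 17 days = Sun Feb 10 2036.
Sun Feb 10 2036 + 17 days = Wed Feb 27 2036.
Wed Feb 27 2036 + 17 days = Sat Mar 15 2036.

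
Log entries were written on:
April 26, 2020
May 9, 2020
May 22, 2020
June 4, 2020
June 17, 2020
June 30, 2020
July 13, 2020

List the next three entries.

Every event comes 13 days after the last (13, 13, 13, 13, 13, 13).
July 13, 2020 + 13 days = July 26, 2020.
July 26, 2020 + 13 days = August 8, 2020.
August 8, 2020 + 13 days = August 21, 2020.

July 26, 2020; August 8, 2020; August 21, 2020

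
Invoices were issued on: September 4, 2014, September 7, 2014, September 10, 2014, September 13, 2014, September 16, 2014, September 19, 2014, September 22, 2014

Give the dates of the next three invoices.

Gaps between consecutive events: 3, 3, 3, 3, 3, 3 days — a constant 3-day interval.
September 22, 2014 + 3 days = September 25, 2014.
September 25, 2014 + 3 days = September 28, 2014.
September 28, 2014 + 3 days = October 1, 2014.

September 25, 2014; September 28, 2014; October 1, 2014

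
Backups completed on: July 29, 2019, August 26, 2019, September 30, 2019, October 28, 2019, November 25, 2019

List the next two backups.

Every date is a Monday; gaps 28, 35, 28, 28 days.
Each is the last Monday of its month (at least one falls on the 29th or later, ruling out '4th Monday').
December 2019 ends with Monday December 30, 2019.
January 2020 ends with Monday January 27, 2020.

December 30, 2019; January 27, 2020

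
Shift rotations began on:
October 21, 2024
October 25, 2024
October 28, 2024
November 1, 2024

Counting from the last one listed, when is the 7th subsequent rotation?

November 25, 2024

Every event lands on a Monday or Friday (gaps cycle 4, 3, 4).
So the schedule is: every Monday and Friday.
Next Monday: November 4, 2024.
Next Friday: November 8, 2024.
The following Monday is November 11, 2024.
The following Friday is November 15, 2024.
The following Monday is November 18, 2024.
Next Friday: November 22, 2024.
The following Monday is November 25, 2024.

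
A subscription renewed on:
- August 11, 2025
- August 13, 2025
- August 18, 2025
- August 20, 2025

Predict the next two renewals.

Every event lands on a Monday or Wednesday (gaps cycle 2, 5, 2).
So the schedule is: every Monday and Wednesday.
The following Monday is August 25, 2025.
Next Wednesday: August 27, 2025.

August 25, 2025; August 27, 2025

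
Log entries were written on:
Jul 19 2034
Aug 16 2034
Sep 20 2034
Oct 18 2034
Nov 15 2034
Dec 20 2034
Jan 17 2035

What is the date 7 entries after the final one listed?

Aug 15 2035

These are Wednesdays at 28- or 35-day spacing (28, 35, 28, 28, 35, 28).
The pattern: 3rd Wednesday of the month.
3rd Wednesday of February 2035: Feb 21 2035.
March 2035 — 3rd Wednesday is Mar 21 2035.
April 2035 — 3rd Wednesday is Apr 18 2035.
May 2035 — 3rd Wednesday is May 16 2035.
3rd Wednesday of June 2035: Jun 20 2035.
July 2035 — 3rd Wednesday is Jul 18 2035.
August 2035 — 3rd Wednesday is Aug 15 2035.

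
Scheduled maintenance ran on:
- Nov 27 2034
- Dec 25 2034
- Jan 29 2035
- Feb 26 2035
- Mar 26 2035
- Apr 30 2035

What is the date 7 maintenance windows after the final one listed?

Every date is a Monday; gaps 28, 35, 28, 28, 35 days.
Each is the last Monday of its month (at least one falls on the 29th or later, ruling out '4th Monday').
Last Monday of May 2035: May 28 2035.
June 2035 ends with Monday Jun 25 2035.
Last Monday of July 2035: Jul 30 2035.
Last Monday of August 2035: Aug 27 2035.
Last Monday of September 2035: Sep 24 2035.
Last Monday of October 2035: Oct 29 2035.
Last Monday of November 2035: Nov 26 2035.

Nov 26 2035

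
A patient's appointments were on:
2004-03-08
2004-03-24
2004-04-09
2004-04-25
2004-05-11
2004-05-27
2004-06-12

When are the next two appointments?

The spacing is 16, 16, 16, 16, 16, 16 days — always 16 days.
2004-06-12 + 16 days = 2004-06-28.
2004-06-28 + 16 days = 2004-07-14.

2004-06-28, 2004-07-14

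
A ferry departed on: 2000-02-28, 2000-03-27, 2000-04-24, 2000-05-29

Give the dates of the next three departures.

All Mondays; the gaps (28, 28, 35) vary with month length.
This is the last Monday of each month.
Last Monday of June 2000: 2000-06-26.
July 2000 ends with Monday 2000-07-31.
Last Monday of August 2000: 2000-08-28.

2000-06-26, 2000-07-31, 2000-08-28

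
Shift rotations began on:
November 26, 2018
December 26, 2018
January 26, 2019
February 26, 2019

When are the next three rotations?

March 26, 2019; April 26, 2019; May 26, 2019

Gaps: 30, 31, 31 days — not constant. Every event is on the 26th of the month.
Pattern: the 26th of each month.
March 2019: March 26, 2019.
April 2019: April 26, 2019.
May 2019: May 26, 2019.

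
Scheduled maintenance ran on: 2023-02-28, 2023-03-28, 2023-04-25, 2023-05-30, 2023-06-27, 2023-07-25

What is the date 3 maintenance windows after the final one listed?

2023-10-31

Every date is a Tuesday; gaps 28, 28, 35, 28, 28 days.
Each is the last Tuesday of its month (at least one falls on the 29th or later, ruling out '4th Tuesday').
Last Tuesday of August 2023: 2023-08-29.
Last Tuesday of September 2023: 2023-09-26.
October 2023 ends with Tuesday 2023-10-31.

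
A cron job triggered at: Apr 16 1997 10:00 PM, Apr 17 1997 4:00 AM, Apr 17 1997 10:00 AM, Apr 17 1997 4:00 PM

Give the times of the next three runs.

Spacing: 6, 6, 6 h — constant 6 h.
Apr 17 1997 4:00 PM + 6 h = Apr 17 1997 10:00 PM.
Apr 17 1997 10:00 PM + 6 h = Apr 18 1997 4:00 AM.
Apr 18 1997 4:00 AM + 6 h = Apr 18 1997 10:00 AM.

Apr 17 1997 10:00 PM, Apr 18 1997 4:00 AM, Apr 18 1997 10:00 AM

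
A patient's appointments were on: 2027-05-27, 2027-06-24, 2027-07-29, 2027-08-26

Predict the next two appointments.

All Thursdays; the gaps (28, 35, 28) vary with month length.
This is the last Thursday of each month.
Last Thursday of September 2027: 2027-09-30.
October 2027 ends with Thursday 2027-10-28.

2027-09-30, 2027-10-28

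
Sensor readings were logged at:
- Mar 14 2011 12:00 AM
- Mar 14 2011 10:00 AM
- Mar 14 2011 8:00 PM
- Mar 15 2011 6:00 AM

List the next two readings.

The interval is a steady 10 hours (10, 10, 10).
Mar 15 2011 6:00 AM + 10 h = Mar 15 2011 4:00 PM.
Mar 15 2011 4:00 PM + 10 h = Mar 16 2011 2:00 AM.

Mar 15 2011 4:00 PM, Mar 16 2011 2:00 AM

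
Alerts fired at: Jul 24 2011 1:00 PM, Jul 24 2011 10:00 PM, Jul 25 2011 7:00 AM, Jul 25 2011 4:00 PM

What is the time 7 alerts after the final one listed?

Gaps: 9, 9, 9 hours — each event is 9 hours after the previous one.
Jul 25 2011 4:00 PM + 9 h = Jul 26 2011 1:00 AM.
Jul 26 2011 1:00 AM + 9 h = Jul 26 2011 10:00 AM.
Jul 26 2011 10:00 AM + 9 h = Jul 26 2011 7:00 PM.
Jul 26 2011 7:00 PM + 9 h = Jul 27 2011 4:00 AM.
Jul 27 2011 4:00 AM + 9 h = Jul 27 2011 1:00 PM.
Jul 27 2011 1:00 PM + 9 h = Jul 27 2011 10:00 PM.
Jul 27 2011 10:00 PM + 9 h = Jul 28 2011 7:00 AM.

Jul 28 2011 7:00 AM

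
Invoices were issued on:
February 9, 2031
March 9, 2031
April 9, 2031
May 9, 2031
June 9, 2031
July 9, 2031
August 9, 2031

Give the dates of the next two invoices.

September 9, 2031; October 9, 2031

Each date is the 9th; the gaps (28, 31, 30, 31, 30, 31) track the month lengths.
The rule is the 9th of each month.
September 2031: September 9, 2031.
October 2031: October 9, 2031.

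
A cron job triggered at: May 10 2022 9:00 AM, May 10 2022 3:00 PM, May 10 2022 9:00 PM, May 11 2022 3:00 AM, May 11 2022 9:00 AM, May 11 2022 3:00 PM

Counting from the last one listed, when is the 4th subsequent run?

The interval is a steady 6 hours (6, 6, 6, 6, 6).
May 11 2022 3:00 PM + 6 h = May 11 2022 9:00 PM.
May 11 2022 9:00 PM + 6 h = May 12 2022 3:00 AM.
May 12 2022 3:00 AM + 6 h = May 12 2022 9:00 AM.
May 12 2022 9:00 AM + 6 h = May 12 2022 3:00 PM.

May 12 2022 3:00 PM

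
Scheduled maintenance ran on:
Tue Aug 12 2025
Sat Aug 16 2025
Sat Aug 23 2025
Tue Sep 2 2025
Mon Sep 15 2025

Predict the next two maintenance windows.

Wed Oct 1 2025, Mon Oct 20 2025

The spacing grows by 3 each time: 4, 7, 10, 13 days.
Next gap: 16 days. Mon Sep 15 2025 + 16 days = Wed Oct 1 2025.
Next gap: 19 days. Wed Oct 1 2025 + 19 days = Mon Oct 20 2025.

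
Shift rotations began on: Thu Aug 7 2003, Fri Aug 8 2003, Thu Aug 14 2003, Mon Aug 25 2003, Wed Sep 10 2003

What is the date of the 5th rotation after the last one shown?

Intervals are 1, 6, 11, 16 days — an arithmetic progression with common difference 5.
Next gap: 21 days. Wed Sep 10 2003 + 21 days = Wed Oct 1 2003.
Next gap: 26 days. Wed Oct 1 2003 + 26 days = Mon Oct 27 2003.
Next gap: 31 days. Mon Oct 27 2003 + 31 days = Thu Nov 27 2003.
Next gap: 36 days. Thu Nov 27 2003 + 36 days = Fri Jan 2 2004.
Next gap: 41 days. Fri Jan 2 2004 + 41 days = Thu Feb 12 2004.

Thu Feb 12 2004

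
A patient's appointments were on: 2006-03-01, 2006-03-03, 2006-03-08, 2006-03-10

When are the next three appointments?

The gap pattern 2, 5, 2 repeats every 2 events.
These are the Wednesdays and Fridays of each week.
Next Wednesday: 2006-03-15.
Next Friday: 2006-03-17.
Next Wednesday: 2006-03-22.

2006-03-15, 2006-03-17, 2006-03-22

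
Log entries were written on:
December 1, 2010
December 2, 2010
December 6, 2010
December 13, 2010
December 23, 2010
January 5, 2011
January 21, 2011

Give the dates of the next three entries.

February 9, 2011; March 3, 2011; March 28, 2011

Gaps: 1, 4, 7, 10, 13, 16 days — each gap is 3 larger than the previous one.
Next gap: 19 days. January 21, 2011 + 19 days = February 9, 2011.
Next gap: 22 days. February 9, 2011 + 22 days = March 3, 2011.
Next gap: 25 days. March 3, 2011 + 25 days = March 28, 2011.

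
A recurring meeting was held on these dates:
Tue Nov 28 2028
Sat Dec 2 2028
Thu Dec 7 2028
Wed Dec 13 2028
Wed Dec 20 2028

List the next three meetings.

Thu Dec 28 2028, Sat Jan 6 2029, Tue Jan 16 2029

The spacing grows by 1 each time: 4, 5, 6, 7 days.
Next gap: 8 days. Wed Dec 20 2028 + 8 days = Thu Dec 28 2028.
Next gap: 9 days. Thu Dec 28 2028 + 9 days = Sat Jan 6 2029.
Next gap: 10 days. Sat Jan 6 2029 + 10 days = Tue Jan 16 2029.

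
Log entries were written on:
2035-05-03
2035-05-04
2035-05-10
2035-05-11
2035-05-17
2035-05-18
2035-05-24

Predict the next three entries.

2035-05-25, 2035-05-31, 2035-06-01

Every event lands on a Thursday or Friday (gaps cycle 1, 6, 1, 6, 1, 6).
So the schedule is: every Thursday and Friday.
The following Friday is 2035-05-25.
The following Thursday is 2035-05-31.
Next Friday: 2035-06-01.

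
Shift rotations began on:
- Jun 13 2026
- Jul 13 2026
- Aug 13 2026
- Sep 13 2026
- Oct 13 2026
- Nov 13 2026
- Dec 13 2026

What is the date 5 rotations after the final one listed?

The day-of-month is always 13 (30, 31, 31, 30, 31, 30 days between events).
So this recurs on the 13th of each month.
Next: January 2027 → Jan 13 2027.
Next: February 2027 → Feb 13 2027.
March 2027: Mar 13 2027.
April 2027: Apr 13 2027.
Next: May 2027 → May 13 2027.

May 13 2027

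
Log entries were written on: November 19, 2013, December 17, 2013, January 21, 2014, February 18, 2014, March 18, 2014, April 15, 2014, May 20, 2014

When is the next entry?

June 17, 2014

All dates are Tuesdays, 28, 35, 28, 28, 28, 35 days apart.
Specifically, the 3rd Tuesday of each month.
3rd Tuesday of June 2014: June 17, 2014.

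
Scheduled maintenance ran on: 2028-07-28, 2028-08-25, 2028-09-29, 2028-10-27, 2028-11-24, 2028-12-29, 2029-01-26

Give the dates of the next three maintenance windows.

2029-02-23, 2029-03-30, 2029-04-27

These are Fridays with 28, 35, 28, 28, 35, 28-day gaps.
Each is the final Friday of its month — 2028-09-29 is past the 28th, so '4th Friday' doesn't fit.
February 2029 ends with Friday 2029-02-23.
Last Friday of March 2029: 2029-03-30.
Last Friday of April 2029: 2029-04-27.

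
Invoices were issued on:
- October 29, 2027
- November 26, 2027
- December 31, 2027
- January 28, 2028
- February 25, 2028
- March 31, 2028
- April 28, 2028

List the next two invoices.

These are Fridays with 28, 35, 28, 28, 35, 28-day gaps.
Each is the final Friday of its month — October 29, 2027 is past the 28th, so '4th Friday' doesn't fit.
May 2028 ends with Friday May 26, 2028.
Last Friday of June 2028: June 30, 2028.

May 26, 2028; June 30, 2028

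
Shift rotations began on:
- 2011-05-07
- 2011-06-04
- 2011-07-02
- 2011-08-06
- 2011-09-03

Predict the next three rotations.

2011-10-01, 2011-11-05, 2011-12-03

All dates are Saturdays, 28, 28, 35, 28 days apart.
Specifically, the 1st Saturday of each month.
October 2011 — 1st Saturday is 2011-10-01.
November 2011 — 1st Saturday is 2011-11-05.
December 2011 — 1st Saturday is 2011-12-03.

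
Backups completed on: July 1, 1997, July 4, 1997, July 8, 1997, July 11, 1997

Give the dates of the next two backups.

July 15, 1997; July 18, 1997

Gaps: 3, 4, 3 days — not constant, but cyclic with period 2.
The events fall on every Tuesday and Friday.
Next Tuesday: July 15, 1997.
Next Friday: July 18, 1997.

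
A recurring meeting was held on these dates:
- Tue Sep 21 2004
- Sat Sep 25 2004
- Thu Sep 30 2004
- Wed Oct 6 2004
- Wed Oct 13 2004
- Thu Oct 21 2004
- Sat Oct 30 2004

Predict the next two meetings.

Gaps: 4, 5, 6, 7, 8, 9 days — each gap is 1 larger than the previous one.
Next gap: 10 days. Sat Oct 30 2004 + 10 days = Tue Nov 9 2004.
Next gap: 11 days. Tue Nov 9 2004 + 11 days = Sat Nov 20 2004.

Tue Nov 9 2004, Sat Nov 20 2004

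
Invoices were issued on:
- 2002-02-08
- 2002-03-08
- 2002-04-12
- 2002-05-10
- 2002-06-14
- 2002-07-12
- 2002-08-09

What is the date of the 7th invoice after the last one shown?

2003-03-14

Gaps: 28, 35, 28, 35, 28, 28 days — a mix of 28 and 35. Every date is a Friday.
Each is the 2nd Friday of its month.
2nd Friday of September 2002: 2002-09-13.
2nd Friday of October 2002: 2002-10-11.
2nd Friday of November 2002: 2002-11-08.
2nd Friday of December 2002: 2002-12-13.
January 2003 — 2nd Friday is 2003-01-10.
February 2003 — 2nd Friday is 2003-02-14.
2nd Friday of March 2003: 2003-03-14.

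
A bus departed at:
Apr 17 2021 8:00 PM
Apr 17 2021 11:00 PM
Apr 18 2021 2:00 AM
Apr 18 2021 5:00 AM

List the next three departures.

Apr 18 2021 8:00 AM, Apr 18 2021 11:00 AM, Apr 18 2021 2:00 PM

Gaps: 3, 3, 3 hours — each event is 3 hours after the previous one.
Apr 18 2021 5:00 AM + 3 h = Apr 18 2021 8:00 AM.
Apr 18 2021 8:00 AM + 3 h = Apr 18 2021 11:00 AM.
Apr 18 2021 11:00 AM + 3 h = Apr 18 2021 2:00 PM.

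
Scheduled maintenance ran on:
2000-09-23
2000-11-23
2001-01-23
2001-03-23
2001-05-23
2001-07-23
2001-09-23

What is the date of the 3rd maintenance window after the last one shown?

2002-03-23

Each date is the 23rd; the gaps (61, 61, 59, 61, 61, 62) track the month lengths.
The rule is the 23rd of every 2 months.
Next: November 2001 → 2001-11-23.
January 2002: 2002-01-23.
Next: March 2002 → 2002-03-23.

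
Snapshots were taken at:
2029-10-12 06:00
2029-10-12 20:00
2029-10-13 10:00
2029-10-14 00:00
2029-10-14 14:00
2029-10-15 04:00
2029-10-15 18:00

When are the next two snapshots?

The interval is a steady 14 hours (14, 14, 14, 14, 14, 14).
2029-10-15 18:00 + 14 h = 2029-10-16 08:00.
2029-10-16 08:00 + 14 h = 2029-10-16 22:00.

2029-10-16 08:00, 2029-10-16 22:00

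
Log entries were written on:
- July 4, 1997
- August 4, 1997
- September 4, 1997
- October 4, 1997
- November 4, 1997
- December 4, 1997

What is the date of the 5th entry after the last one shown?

May 4, 1998

Gaps: 31, 31, 30, 31, 30 days — not constant. Every event is on the 4th of the month.
Pattern: the 4th of each month.
January 1998: January 4, 1998.
Next: February 1998 → February 4, 1998.
March 1998: March 4, 1998.
April 1998: April 4, 1998.
Next: May 1998 → May 4, 1998.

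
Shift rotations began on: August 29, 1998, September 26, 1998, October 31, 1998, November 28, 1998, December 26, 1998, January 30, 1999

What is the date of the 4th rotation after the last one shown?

All Saturdays; the gaps (28, 35, 28, 28, 35) vary with month length.
This is the last Saturday of each month.
February 1999 ends with Saturday February 27, 1999.
Last Saturday of March 1999: March 27, 1999.
Last Saturday of April 1999: April 24, 1999.
Last Saturday of May 1999: May 29, 1999.

May 29, 1999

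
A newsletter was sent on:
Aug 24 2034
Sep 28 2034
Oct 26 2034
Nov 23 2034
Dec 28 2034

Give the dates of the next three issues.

These are Thursdays at 28- or 35-day spacing (35, 28, 28, 35).
The pattern: 4th Thursday of the month.
4th Thursday of January 2035: Jan 25 2035.
4th Thursday of February 2035: Feb 22 2035.
March 2035 — 4th Thursday is Mar 22 2035.

Jan 25 2035, Feb 22 2035, Mar 22 2035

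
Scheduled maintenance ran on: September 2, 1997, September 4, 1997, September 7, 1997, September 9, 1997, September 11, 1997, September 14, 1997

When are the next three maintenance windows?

Every event lands on a Tuesday or Thursday or Sunday (gaps cycle 2, 3, 2, 2, 3).
So the schedule is: every Tuesday, Thursday and Sunday.
Next Tuesday: September 16, 1997.
The following Thursday is September 18, 1997.
The following Sunday is September 21, 1997.

September 16, 1997; September 18, 1997; September 21, 1997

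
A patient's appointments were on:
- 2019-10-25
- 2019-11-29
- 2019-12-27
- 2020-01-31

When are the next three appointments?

These are Fridays with 35, 28, 35-day gaps.
Each is the final Friday of its month — 2019-11-29 is past the 28th, so '4th Friday' doesn't fit.
February 2020 ends with Friday 2020-02-28.
Last Friday of March 2020: 2020-03-27.
April 2020 ends with Friday 2020-04-24.

2020-02-28, 2020-03-27, 2020-04-24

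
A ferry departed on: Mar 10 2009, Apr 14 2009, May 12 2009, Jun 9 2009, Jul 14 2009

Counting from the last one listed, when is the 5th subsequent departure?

Dec 8 2009

These are Tuesdays at 28- or 35-day spacing (35, 28, 28, 35).
The pattern: 2nd Tuesday of the month.
August 2009 — 2nd Tuesday is Aug 11 2009.
2nd Tuesday of September 2009: Sep 8 2009.
2nd Tuesday of October 2009: Oct 13 2009.
2nd Tuesday of November 2009: Nov 10 2009.
December 2009 — 2nd Tuesday is Dec 8 2009.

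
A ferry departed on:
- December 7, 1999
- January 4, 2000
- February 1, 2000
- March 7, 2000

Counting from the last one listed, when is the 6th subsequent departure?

These are Tuesdays at 28- or 35-day spacing (28, 28, 35).
The pattern: 1st Tuesday of the month.
April 2000 — 1st Tuesday is April 4, 2000.
1st Tuesday of May 2000: May 2, 2000.
1st Tuesday of June 2000: June 6, 2000.
July 2000 — 1st Tuesday is July 4, 2000.
1st Tuesday of August 2000: August 1, 2000.
September 2000 — 1st Tuesday is September 5, 2000.

September 5, 2000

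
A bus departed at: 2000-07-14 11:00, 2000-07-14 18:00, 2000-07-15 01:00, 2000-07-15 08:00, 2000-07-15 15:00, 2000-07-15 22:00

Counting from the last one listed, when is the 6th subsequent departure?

Gaps: 7, 7, 7, 7, 7 hours — each event is 7 hours after the previous one.
2000-07-15 22:00 + 7 h = 2000-07-16 05:00.
2000-07-16 05:00 + 7 h = 2000-07-16 12:00.
2000-07-16 12:00 + 7 h = 2000-07-16 19:00.
2000-07-16 19:00 + 7 h = 2000-07-17 02:00.
2000-07-17 02:00 + 7 h = 2000-07-17 09:00.
2000-07-17 09:00 + 7 h = 2000-07-17 16:00.

2000-07-17 16:00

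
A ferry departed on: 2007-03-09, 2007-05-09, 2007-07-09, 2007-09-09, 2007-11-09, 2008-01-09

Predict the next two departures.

2008-03-09, 2008-05-09

The day-of-month is always 9 (61, 61, 62, 61, 61 days between events).
So this recurs on the 9th of every 2 months.
March 2008: 2008-03-09.
May 2008: 2008-05-09.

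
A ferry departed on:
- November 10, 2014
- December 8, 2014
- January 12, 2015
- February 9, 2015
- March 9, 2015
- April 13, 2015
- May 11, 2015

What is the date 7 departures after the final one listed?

All dates are Mondays, 28, 35, 28, 28, 35, 28 days apart.
Specifically, the 2nd Monday of each month.
June 2015 — 2nd Monday is June 8, 2015.
July 2015 — 2nd Monday is July 13, 2015.
2nd Monday of August 2015: August 10, 2015.
2nd Monday of September 2015: September 14, 2015.
October 2015 — 2nd Monday is October 12, 2015.
2nd Monday of November 2015: November 9, 2015.
December 2015 — 2nd Monday is December 14, 2015.

December 14, 2015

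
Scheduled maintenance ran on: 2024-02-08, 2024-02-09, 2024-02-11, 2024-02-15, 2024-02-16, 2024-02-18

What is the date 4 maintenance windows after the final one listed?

Every event lands on a Thursday or Friday or Sunday (gaps cycle 1, 2, 4, 1, 2).
So the schedule is: every Thursday, Friday and Sunday.
Next Thursday: 2024-02-22.
Next Friday: 2024-02-23.
The following Sunday is 2024-02-25.
Next Thursday: 2024-02-29.

2024-02-29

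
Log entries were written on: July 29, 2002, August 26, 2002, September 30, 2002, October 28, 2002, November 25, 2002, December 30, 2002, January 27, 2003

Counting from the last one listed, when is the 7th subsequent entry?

August 25, 2003

All Mondays; the gaps (28, 35, 28, 28, 35, 28) vary with month length.
This is the last Monday of each month.
Last Monday of February 2003: February 24, 2003.
March 2003 ends with Monday March 31, 2003.
Last Monday of April 2003: April 28, 2003.
May 2003 ends with Monday May 26, 2003.
June 2003 ends with Monday June 30, 2003.
Last Monday of July 2003: July 28, 2003.
August 2003 ends with Monday August 25, 2003.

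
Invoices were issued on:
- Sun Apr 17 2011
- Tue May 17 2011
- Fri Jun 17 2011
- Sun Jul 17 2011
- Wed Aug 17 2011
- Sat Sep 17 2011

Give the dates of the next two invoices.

Gaps: 30, 31, 30, 31, 31 days — not constant. Every event is on the 17th of the month.
Pattern: the 17th of each month.
Next: October 2011 → Mon Oct 17 2011.
November 2011: Thu Nov 17 2011.

Mon Oct 17 2011, Thu Nov 17 2011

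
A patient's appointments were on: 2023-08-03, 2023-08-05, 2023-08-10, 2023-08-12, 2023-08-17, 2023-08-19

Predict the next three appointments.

2023-08-24, 2023-08-26, 2023-08-31

The gap pattern 2, 5, 2, 5, 2 repeats every 2 events.
These are the Thursdays and Saturdays of each week.
The following Thursday is 2023-08-24.
Next Saturday: 2023-08-26.
Next Thursday: 2023-08-31.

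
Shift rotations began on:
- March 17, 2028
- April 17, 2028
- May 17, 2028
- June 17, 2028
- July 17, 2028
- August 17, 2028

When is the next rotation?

September 17, 2028

The day-of-month is always 17 (31, 30, 31, 30, 31 days between events).
So this recurs on the 17th of each month.
September 2028: September 17, 2028.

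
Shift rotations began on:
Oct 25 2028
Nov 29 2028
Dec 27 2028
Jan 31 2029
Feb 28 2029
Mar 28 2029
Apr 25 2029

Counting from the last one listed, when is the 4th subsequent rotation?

All Wednesdays; the gaps (35, 28, 35, 28, 28, 28) vary with month length.
This is the last Wednesday of each month.
May 2029 ends with Wednesday May 30 2029.
Last Wednesday of June 2029: Jun 27 2029.
July 2029 ends with Wednesday Jul 25 2029.
Last Wednesday of August 2029: Aug 29 2029.

Aug 29 2029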